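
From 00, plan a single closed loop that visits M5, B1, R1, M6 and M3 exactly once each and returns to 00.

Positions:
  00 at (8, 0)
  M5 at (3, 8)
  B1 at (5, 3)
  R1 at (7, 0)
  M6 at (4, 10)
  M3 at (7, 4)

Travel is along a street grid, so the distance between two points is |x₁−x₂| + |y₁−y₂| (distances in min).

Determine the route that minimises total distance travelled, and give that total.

Shortest round trip = 30 min.

00 - M5 - B1 - R1 - M6 - M3 - 00: 13+7+5+13+9+5 = 52
00 - M5 - B1 - R1 - M3 - M6 - 00: 13+7+5+4+9+14 = 52
00 - M5 - B1 - M6 - R1 - M3 - 00: 13+7+8+13+4+5 = 50
00 - M5 - B1 - M6 - M3 - R1 - 00: 13+7+8+9+4+1 = 42
00 - M5 - B1 - M3 - R1 - M6 - 00: 13+7+3+4+13+14 = 54
00 - M5 - B1 - M3 - M6 - R1 - 00: 13+7+3+9+13+1 = 46
00 - M5 - R1 - B1 - M6 - M3 - 00: 13+12+5+8+9+5 = 52
00 - M5 - R1 - B1 - M3 - M6 - 00: 13+12+5+3+9+14 = 56
00 - M5 - R1 - M6 - B1 - M3 - 00: 13+12+13+8+3+5 = 54
00 - M5 - R1 - M6 - M3 - B1 - 00: 13+12+13+9+3+6 = 56
00 - M5 - R1 - M3 - B1 - M6 - 00: 13+12+4+3+8+14 = 54
00 - M5 - R1 - M3 - M6 - B1 - 00: 13+12+4+9+8+6 = 52
00 - M5 - M6 - B1 - R1 - M3 - 00: 13+3+8+5+4+5 = 38
00 - M5 - M6 - B1 - M3 - R1 - 00: 13+3+8+3+4+1 = 32
… (46 more)
00 - B1 - M5 - M6 - M3 - R1 - 00: 6+7+3+9+4+1 = 30  ← best
The minimum is 30.
One optimal route: 00 → B1 → M5 → M6 → M3 → R1 → 00 (or its reverse).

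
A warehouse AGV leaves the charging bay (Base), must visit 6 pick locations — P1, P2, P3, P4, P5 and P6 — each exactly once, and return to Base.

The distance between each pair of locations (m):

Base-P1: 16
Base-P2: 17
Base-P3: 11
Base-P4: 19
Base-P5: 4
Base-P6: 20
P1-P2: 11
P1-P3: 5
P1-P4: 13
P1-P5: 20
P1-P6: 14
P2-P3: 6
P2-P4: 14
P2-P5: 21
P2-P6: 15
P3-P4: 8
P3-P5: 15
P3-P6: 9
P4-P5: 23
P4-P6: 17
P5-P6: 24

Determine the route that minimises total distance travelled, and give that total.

Base - P1 - P2 - P3 - P4 - P5 - P6 - Base: 16+11+6+8+23+24+20 = 108
Base - P1 - P2 - P3 - P4 - P6 - P5 - Base: 16+11+6+8+17+24+4 = 86
Base - P1 - P2 - P3 - P5 - P4 - P6 - Base: 16+11+6+15+23+17+20 = 108
Base - P1 - P2 - P3 - P5 - P6 - P4 - Base: 16+11+6+15+24+17+19 = 108
Base - P1 - P2 - P3 - P6 - P4 - P5 - Base: 16+11+6+9+17+23+4 = 86
Base - P1 - P2 - P3 - P6 - P5 - P4 - Base: 16+11+6+9+24+23+19 = 108
Base - P1 - P2 - P4 - P3 - P5 - P6 - Base: 16+11+14+8+15+24+20 = 108
Base - P1 - P2 - P4 - P3 - P6 - P5 - Base: 16+11+14+8+9+24+4 = 86
… (352 more)
The minimum is 86.
One optimal route: Base → P1 → P2 → P3 → P4 → P6 → P5 → Base (or its reverse).

Shortest round trip = 86 m.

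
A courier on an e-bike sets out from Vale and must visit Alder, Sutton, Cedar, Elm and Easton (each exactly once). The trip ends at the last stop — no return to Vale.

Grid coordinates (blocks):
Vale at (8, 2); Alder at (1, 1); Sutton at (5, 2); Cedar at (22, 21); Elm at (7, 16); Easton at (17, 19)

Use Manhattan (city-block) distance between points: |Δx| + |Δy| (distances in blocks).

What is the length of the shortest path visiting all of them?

There are 5! = 120 possible orderings.
Vale→Alder→Sutton→Cedar→Elm→Easton: 8+5+36+20+13 = 82
Vale→Alder→Sutton→Cedar→Easton→Elm: 8+5+36+7+13 = 69
Vale→Alder→Sutton→Elm→Cedar→Easton: 8+5+16+20+7 = 56
Vale→Alder→Sutton→Elm→Easton→Cedar: 8+5+16+13+7 = 49
Vale→Alder→Sutton→Easton→Cedar→Elm: 8+5+29+7+20 = 69
Vale→Alder→Sutton→Easton→Elm→Cedar: 8+5+29+13+20 = 75
Vale→Alder→Cedar→Sutton→Elm→Easton: 8+41+36+16+13 = 114
Vale→Alder→Cedar→Sutton→Easton→Elm: 8+41+36+29+13 = 127
Vale→Alder→Cedar→Elm→Sutton→Easton: 8+41+20+16+29 = 114
Vale→Alder→Cedar→Elm→Easton→Sutton: 8+41+20+13+29 = 111
Vale→Alder→Cedar→Easton→Sutton→Elm: 8+41+7+29+16 = 101
Vale→Alder→Cedar→Easton→Elm→Sutton: 8+41+7+13+16 = 85
Vale→Alder→Elm→Sutton→Cedar→Easton: 8+21+16+36+7 = 88
Vale→Alder→Elm→Sutton→Easton→Cedar: 8+21+16+29+7 = 81
… (106 more)
The minimum is 49.
One shortest path: Vale → Alder → Sutton → Elm → Easton → Cedar.

Minimum one-way distance = 49 blocks.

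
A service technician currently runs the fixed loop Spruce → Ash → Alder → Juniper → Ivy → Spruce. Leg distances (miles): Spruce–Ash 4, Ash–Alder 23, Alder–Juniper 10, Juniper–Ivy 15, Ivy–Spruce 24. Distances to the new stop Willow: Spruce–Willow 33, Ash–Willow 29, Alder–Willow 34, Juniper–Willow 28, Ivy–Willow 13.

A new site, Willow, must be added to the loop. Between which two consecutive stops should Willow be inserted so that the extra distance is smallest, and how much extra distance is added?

+22 miles — insert Willow between Ivy and Spruce.

Insertion cost between consecutive stops i–j is d(i,Willow) + d(Willow,j) − d(i,j):
  between Spruce and Ash: 33 + 29 − 4 = 58
  between Ash and Alder: 29 + 34 − 23 = 40
  between Alder and Juniper: 34 + 28 − 10 = 52
  between Juniper and Ivy: 28 + 13 − 15 = 26
  between Ivy and Spruce: 13 + 33 − 24 = 22
Cheapest insertion is between Ivy and Spruce, adding 22.
New total = 76 + 22 = 98.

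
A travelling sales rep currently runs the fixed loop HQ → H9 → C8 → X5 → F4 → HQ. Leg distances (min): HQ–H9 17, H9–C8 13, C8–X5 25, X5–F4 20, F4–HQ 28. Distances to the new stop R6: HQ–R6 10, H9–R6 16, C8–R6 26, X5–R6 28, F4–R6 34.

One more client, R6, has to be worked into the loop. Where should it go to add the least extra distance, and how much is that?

Insertion cost between consecutive stops i–j is d(i,R6) + d(R6,j) − d(i,j):
  between HQ and H9: 10 + 16 − 17 = 9
  between H9 and C8: 16 + 26 − 13 = 29
  between C8 and X5: 26 + 28 − 25 = 29
  between X5 and F4: 28 + 34 − 20 = 42
  between F4 and HQ: 34 + 10 − 28 = 16
Cheapest insertion is between HQ and H9, adding 9.
New total = 103 + 9 = 112.

+9 min — insert R6 between HQ and H9.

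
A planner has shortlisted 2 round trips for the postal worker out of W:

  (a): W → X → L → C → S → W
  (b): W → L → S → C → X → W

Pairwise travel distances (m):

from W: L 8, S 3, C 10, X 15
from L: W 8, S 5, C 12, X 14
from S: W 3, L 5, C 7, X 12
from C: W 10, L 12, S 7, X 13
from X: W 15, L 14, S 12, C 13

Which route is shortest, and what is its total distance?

(a): 15 + 14 + 12 + 7 + 3 = 51
(b): 8 + 5 + 7 + 13 + 15 = 48

Shortest is (b), total 48 m.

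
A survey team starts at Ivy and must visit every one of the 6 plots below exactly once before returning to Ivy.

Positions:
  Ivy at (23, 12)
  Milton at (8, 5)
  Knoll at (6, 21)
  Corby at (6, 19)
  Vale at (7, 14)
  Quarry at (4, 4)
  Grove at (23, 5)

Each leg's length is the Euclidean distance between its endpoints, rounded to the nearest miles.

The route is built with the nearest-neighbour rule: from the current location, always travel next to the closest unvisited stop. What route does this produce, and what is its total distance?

Ivy → [Grove:7 / Vale:16 / Milton:17 / Corby:18 / Knoll:19 / Quarry:21] → Grove (7)
Grove → [Milton:15 / Vale:18 / Quarry:19 / Corby:22 / Knoll:23] → Milton (15)
Milton → [Quarry:4 / Vale:9 / Corby:14 / Knoll:16] → Quarry (4)
Quarry → [Vale:10 / Corby:15 / Knoll:17] → Vale (10)
Vale → [Corby:5 / Knoll:7] → Corby (5)
Corby → [Knoll:2] → Knoll (2)
Return Knoll→Ivy: 19.
Total = 7 + 15 + 4 + 10 + 5 + 2 + 19 = 62.

Total distance 62 miles via the nearest-neighbour route Ivy → Grove → Milton → Quarry → Vale → Corby → Knoll → Ivy.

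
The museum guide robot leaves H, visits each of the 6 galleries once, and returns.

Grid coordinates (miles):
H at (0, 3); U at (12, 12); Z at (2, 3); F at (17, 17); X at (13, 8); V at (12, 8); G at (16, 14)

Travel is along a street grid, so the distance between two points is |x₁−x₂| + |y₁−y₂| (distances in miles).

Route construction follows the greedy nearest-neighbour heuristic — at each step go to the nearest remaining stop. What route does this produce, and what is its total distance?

From H: distances to unvisited — Z=2, V=17, X=18, U=21, G=27, F=31. Nearest is Z (2).
From Z: distances to unvisited — V=15, X=16, U=19, G=25, F=29. Nearest is V (15).
From V: distances to unvisited — X=1, U=4, G=10, F=14. Nearest is X (1).
From X: distances to unvisited — U=5, G=9, F=13. Nearest is U (5).
From U: distances to unvisited — G=6, F=10. Nearest is G (6).
From G: distances to unvisited — F=4. Nearest is F (4).
Return F→H: 31.
Total = 2 + 15 + 1 + 5 + 6 + 4 + 31 = 64.

64 miles along H → Z → V → X → U → G → F → H.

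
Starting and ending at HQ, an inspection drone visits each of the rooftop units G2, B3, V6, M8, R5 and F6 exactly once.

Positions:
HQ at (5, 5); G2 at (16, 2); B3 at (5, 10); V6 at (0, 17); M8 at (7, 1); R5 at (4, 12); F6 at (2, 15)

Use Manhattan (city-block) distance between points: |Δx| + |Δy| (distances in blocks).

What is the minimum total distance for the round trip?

Shortest round trip = 64 blocks.

With 6 stops there are 6!/2 = 360 distinct round trips (a route and its reverse cost the same).
HQ → G2 → B3 → V6 → M8 → R5 → F6 → HQ: 14+19+12+23+14+5+13 = 100
HQ → G2 → B3 → V6 → M8 → F6 → R5 → HQ: 14+19+12+23+19+5+8 = 100
HQ → G2 → B3 → V6 → R5 → M8 → F6 → HQ: 14+19+12+9+14+19+13 = 100
HQ → G2 → B3 → V6 → R5 → F6 → M8 → HQ: 14+19+12+9+5+19+6 = 84
HQ → G2 → B3 → V6 → F6 → M8 → R5 → HQ: 14+19+12+4+19+14+8 = 90
HQ → G2 → B3 → V6 → F6 → R5 → M8 → HQ: 14+19+12+4+5+14+6 = 74
HQ → G2 → B3 → M8 → V6 → R5 → F6 → HQ: 14+19+11+23+9+5+13 = 94
HQ → G2 → B3 → M8 → V6 → F6 → R5 → HQ: 14+19+11+23+4+5+8 = 84
… (352 more)
HQ → G2 → M8 → B3 → V6 → F6 → R5 → HQ: 14+10+11+12+4+5+8 = 64  ← best
The minimum is 64.
One optimal route: HQ → G2 → M8 → B3 → V6 → F6 → R5 → HQ (or its reverse).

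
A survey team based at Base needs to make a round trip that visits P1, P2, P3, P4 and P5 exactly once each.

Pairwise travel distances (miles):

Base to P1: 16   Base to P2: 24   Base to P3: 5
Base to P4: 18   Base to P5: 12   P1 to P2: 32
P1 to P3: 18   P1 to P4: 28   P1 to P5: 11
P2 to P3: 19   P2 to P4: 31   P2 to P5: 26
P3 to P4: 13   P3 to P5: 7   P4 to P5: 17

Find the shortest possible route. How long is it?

99 miles — the shortest possible round trip.

Base - P1 - P2 - P3 - P4 - P5 - Base: 16+32+19+13+17+12 = 109
Base - P1 - P2 - P3 - P5 - P4 - Base: 16+32+19+7+17+18 = 109
Base - P1 - P2 - P4 - P3 - P5 - Base: 16+32+31+13+7+12 = 111
Base - P1 - P2 - P4 - P5 - P3 - Base: 16+32+31+17+7+5 = 108
Base - P1 - P2 - P5 - P3 - P4 - Base: 16+32+26+7+13+18 = 112
Base - P1 - P2 - P5 - P4 - P3 - Base: 16+32+26+17+13+5 = 109
Base - P1 - P3 - P2 - P4 - P5 - Base: 16+18+19+31+17+12 = 113
Base - P1 - P3 - P2 - P5 - P4 - Base: 16+18+19+26+17+18 = 114
Base - P1 - P3 - P4 - P2 - P5 - Base: 16+18+13+31+26+12 = 116
Base - P1 - P3 - P4 - P5 - P2 - Base: 16+18+13+17+26+24 = 114
Base - P1 - P3 - P5 - P2 - P4 - Base: 16+18+7+26+31+18 = 116
Base - P1 - P3 - P5 - P4 - P2 - Base: 16+18+7+17+31+24 = 113
Base - P1 - P4 - P2 - P3 - P5 - Base: 16+28+31+19+7+12 = 113
Base - P1 - P4 - P2 - P5 - P3 - Base: 16+28+31+26+7+5 = 113
… (46 more)
Base - P1 - P5 - P4 - P2 - P3 - Base: 16+11+17+31+19+5 = 99  ← best
The minimum is 99.
One optimal route: Base → P1 → P5 → P4 → P2 → P3 → Base (or its reverse).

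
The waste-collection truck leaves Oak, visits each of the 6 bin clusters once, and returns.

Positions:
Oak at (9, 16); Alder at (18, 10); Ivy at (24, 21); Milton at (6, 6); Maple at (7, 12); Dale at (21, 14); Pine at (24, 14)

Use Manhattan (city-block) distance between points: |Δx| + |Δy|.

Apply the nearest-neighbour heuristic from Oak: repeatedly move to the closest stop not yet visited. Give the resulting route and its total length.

Total distance 66 via the nearest-neighbour route Oak → Maple → Milton → Alder → Dale → Pine → Ivy → Oak.

At Oak the remaining stops are Maple 6, Milton 13, Dale 14, Alder 15, Pine 17, Ivy 20; go to Maple.
At Maple the remaining stops are Milton 7, Alder 13, Dale 16, Pine 19, Ivy 26; go to Milton.
At Milton the remaining stops are Alder 16, Dale 23, Pine 26, Ivy 33; go to Alder.
At Alder the remaining stops are Dale 7, Pine 10, Ivy 17; go to Dale.
At Dale the remaining stops are Pine 3, Ivy 10; go to Pine.
At Pine the remaining stops are Ivy 7; go to Ivy.
Return Ivy→Oak: 20.
Total = 6 + 7 + 16 + 7 + 3 + 7 + 20 = 66.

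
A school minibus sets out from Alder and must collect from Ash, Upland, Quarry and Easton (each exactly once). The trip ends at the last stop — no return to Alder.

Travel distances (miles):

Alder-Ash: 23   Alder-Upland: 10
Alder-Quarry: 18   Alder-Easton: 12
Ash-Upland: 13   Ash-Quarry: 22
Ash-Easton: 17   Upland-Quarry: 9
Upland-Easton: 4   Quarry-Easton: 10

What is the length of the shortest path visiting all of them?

There are 4! = 24 possible orderings.
Alder → Ash → Upland → Quarry → Easton: 23+13+9+10 = 55
Alder → Ash → Upland → Easton → Quarry: 23+13+4+10 = 50
Alder → Ash → Quarry → Upland → Easton: 23+22+9+4 = 58
Alder → Ash → Quarry → Easton → Upland: 23+22+10+4 = 59
Alder → Ash → Easton → Upland → Quarry: 23+17+4+9 = 53
Alder → Ash → Easton → Quarry → Upland: 23+17+10+9 = 59
Alder → Upland → Ash → Quarry → Easton: 10+13+22+10 = 55
Alder → Upland → Ash → Easton → Quarry: 10+13+17+10 = 50
Alder → Upland → Quarry → Ash → Easton: 10+9+22+17 = 58
Alder → Upland → Quarry → Easton → Ash: 10+9+10+17 = 46
Alder → Upland → Easton → Ash → Quarry: 10+4+17+22 = 53
Alder → Upland → Easton → Quarry → Ash: 10+4+10+22 = 46
Alder → Quarry → Ash → Upland → Easton: 18+22+13+4 = 57
Alder → Quarry → Ash → Easton → Upland: 18+22+17+4 = 61
… (10 more)
Alder → Easton → Quarry → Upland → Ash: 12+10+9+13 = 44  ← best
The minimum is 44.
One shortest path: Alder → Easton → Quarry → Upland → Ash.

44 miles — the minimum one-way total.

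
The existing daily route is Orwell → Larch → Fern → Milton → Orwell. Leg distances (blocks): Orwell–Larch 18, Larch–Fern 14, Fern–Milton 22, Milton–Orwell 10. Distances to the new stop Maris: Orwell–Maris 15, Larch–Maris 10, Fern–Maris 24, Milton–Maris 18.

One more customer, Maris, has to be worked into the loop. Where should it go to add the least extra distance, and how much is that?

Insertion cost between consecutive stops i–j is d(i,Maris) + d(Maris,j) − d(i,j):
  between Orwell and Larch: 15 + 10 − 18 = 7
  between Larch and Fern: 10 + 24 − 14 = 20
  between Fern and Milton: 24 + 18 − 22 = 20
  between Milton and Orwell: 18 + 15 − 10 = 23
Cheapest insertion is between Orwell and Larch, adding 7.
New total = 64 + 7 = 71.

Minimum extra distance: 7 blocks, inserting Maris between Orwell and Larch.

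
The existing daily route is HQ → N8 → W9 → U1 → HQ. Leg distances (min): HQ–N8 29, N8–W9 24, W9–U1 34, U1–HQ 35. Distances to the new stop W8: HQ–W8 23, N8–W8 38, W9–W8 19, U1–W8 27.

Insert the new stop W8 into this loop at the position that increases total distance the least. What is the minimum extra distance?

Adding 12 min by placing W8 on the W9–U1 leg.

Insertion cost between consecutive stops i–j is d(i,W8) + d(W8,j) − d(i,j):
  between HQ and N8: 23 + 38 − 29 = 32
  between N8 and W9: 38 + 19 − 24 = 33
  between W9 and U1: 19 + 27 − 34 = 12
  between U1 and HQ: 27 + 23 − 35 = 15
Cheapest insertion is between W9 and U1, adding 12.
New total = 122 + 12 = 134.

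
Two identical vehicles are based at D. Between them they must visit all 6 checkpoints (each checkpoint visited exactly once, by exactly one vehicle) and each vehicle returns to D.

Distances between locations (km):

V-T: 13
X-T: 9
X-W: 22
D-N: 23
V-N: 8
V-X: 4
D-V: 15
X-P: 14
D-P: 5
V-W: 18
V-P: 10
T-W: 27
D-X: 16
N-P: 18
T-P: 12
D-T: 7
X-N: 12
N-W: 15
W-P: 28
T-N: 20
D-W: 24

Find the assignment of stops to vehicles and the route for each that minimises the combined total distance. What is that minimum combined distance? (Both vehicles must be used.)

77 km — the smallest possible combined total.

Check every non-empty split of the stops between the two vehicles; for each half take its own optimal tour:
  {V} + {X, T, N, W, P}: 30 + 76 = 106
  {X} + {V, T, N, W, P}: 32 + 72 = 104
  {V, X} + {T, N, W, P}: 35 + 72 = 107
  {T} + {V, X, N, W, P}: 14 + 70 = 84
  {V, T} + {X, N, W, P}: 35 + 70 = 105
  {X, T} + {V, N, W, P}: 32 + 62 = 94
  … (31 splits in total)
  {V, X, T, N, W} + {P}: 67 + 10 = 77  ← best
Best: vehicle 1 D → T → X → V → N → W → D = 67; vehicle 2 D → P → D = 10; combined 77.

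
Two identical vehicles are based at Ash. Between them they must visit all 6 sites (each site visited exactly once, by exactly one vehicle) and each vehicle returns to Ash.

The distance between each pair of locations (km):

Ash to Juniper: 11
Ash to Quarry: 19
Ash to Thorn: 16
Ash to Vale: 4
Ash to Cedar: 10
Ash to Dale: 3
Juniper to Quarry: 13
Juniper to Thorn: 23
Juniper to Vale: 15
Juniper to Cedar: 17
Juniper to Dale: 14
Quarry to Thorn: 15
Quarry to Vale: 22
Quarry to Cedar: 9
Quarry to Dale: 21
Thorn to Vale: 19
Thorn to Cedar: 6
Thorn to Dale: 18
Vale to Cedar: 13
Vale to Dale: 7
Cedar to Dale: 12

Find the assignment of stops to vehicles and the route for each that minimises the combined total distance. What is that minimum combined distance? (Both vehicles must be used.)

Check every non-empty split of the stops between the two vehicles; for each half take its own optimal tour:
  {Juniper} + {Quarry, Thorn, Vale, Cedar, Dale}: 22 + 62 = 84
  {Quarry} + {Juniper, Thorn, Vale, Cedar, Dale}: 38 + 63 = 101
  {Juniper, Quarry} + {Thorn, Vale, Cedar, Dale}: 43 + 44 = 87
  {Thorn} + {Juniper, Quarry, Vale, Cedar, Dale}: 32 + 56 = 88
  {Juniper, Thorn} + {Quarry, Vale, Cedar, Dale}: 50 + 50 = 100
  {Quarry, Thorn} + {Juniper, Vale, Cedar, Dale}: 50 + 51 = 101
  … (31 splits in total)
  {Vale} + {Juniper, Quarry, Thorn, Cedar, Dale}: 8 + 60 = 68  ← best
Best: vehicle 1 Ash → Vale → Ash = 8; vehicle 2 Ash → Juniper → Quarry → Thorn → Cedar → Dale → Ash = 60; combined 68.

68 km — the smallest possible combined total.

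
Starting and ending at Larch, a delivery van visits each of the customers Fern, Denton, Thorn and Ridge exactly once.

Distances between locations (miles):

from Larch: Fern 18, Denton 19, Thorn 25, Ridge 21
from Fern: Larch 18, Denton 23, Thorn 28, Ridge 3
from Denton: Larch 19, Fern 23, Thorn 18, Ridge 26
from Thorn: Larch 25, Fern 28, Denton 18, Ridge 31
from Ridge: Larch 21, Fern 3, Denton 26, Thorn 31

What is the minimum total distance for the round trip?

With 4 stops there are 4!/2 = 12 distinct round trips (a route and its reverse cost the same).
Larch - Fern - Denton - Thorn - Ridge - Larch: 18+23+18+31+21 = 111
Larch - Fern - Denton - Ridge - Thorn - Larch: 18+23+26+31+25 = 123
Larch - Fern - Thorn - Denton - Ridge - Larch: 18+28+18+26+21 = 111
Larch - Fern - Thorn - Ridge - Denton - Larch: 18+28+31+26+19 = 122
Larch - Fern - Ridge - Denton - Thorn - Larch: 18+3+26+18+25 = 90
Larch - Fern - Ridge - Thorn - Denton - Larch: 18+3+31+18+19 = 89
Larch - Denton - Fern - Thorn - Ridge - Larch: 19+23+28+31+21 = 122
Larch - Denton - Fern - Ridge - Thorn - Larch: 19+23+3+31+25 = 101
Larch - Denton - Thorn - Fern - Ridge - Larch: 19+18+28+3+21 = 89
Larch - Denton - Ridge - Fern - Thorn - Larch: 19+26+3+28+25 = 101
Larch - Thorn - Fern - Denton - Ridge - Larch: 25+28+23+26+21 = 123
Larch - Thorn - Denton - Fern - Ridge - Larch: 25+18+23+3+21 = 90
The minimum is 89.
One optimal route: Larch → Fern → Ridge → Thorn → Denton → Larch (or its reverse).

Shortest round trip = 89 miles.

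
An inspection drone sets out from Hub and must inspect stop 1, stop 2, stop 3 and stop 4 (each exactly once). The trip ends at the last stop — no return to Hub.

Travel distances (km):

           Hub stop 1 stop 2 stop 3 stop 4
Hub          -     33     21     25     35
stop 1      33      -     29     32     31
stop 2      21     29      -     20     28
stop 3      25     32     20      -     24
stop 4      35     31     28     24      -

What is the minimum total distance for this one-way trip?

There are 4! = 24 possible orderings.
Hub - stop 1 - stop 2 - stop 3 - stop 4: 33+29+20+24 = 106
Hub - stop 1 - stop 2 - stop 4 - stop 3: 33+29+28+24 = 114
Hub - stop 1 - stop 3 - stop 2 - stop 4: 33+32+20+28 = 113
Hub - stop 1 - stop 3 - stop 4 - stop 2: 33+32+24+28 = 117
Hub - stop 1 - stop 4 - stop 2 - stop 3: 33+31+28+20 = 112
Hub - stop 1 - stop 4 - stop 3 - stop 2: 33+31+24+20 = 108
Hub - stop 2 - stop 1 - stop 3 - stop 4: 21+29+32+24 = 106
Hub - stop 2 - stop 1 - stop 4 - stop 3: 21+29+31+24 = 105
Hub - stop 2 - stop 3 - stop 1 - stop 4: 21+20+32+31 = 104
Hub - stop 2 - stop 3 - stop 4 - stop 1: 21+20+24+31 = 96
Hub - stop 2 - stop 4 - stop 1 - stop 3: 21+28+31+32 = 112
Hub - stop 2 - stop 4 - stop 3 - stop 1: 21+28+24+32 = 105
Hub - stop 3 - stop 1 - stop 2 - stop 4: 25+32+29+28 = 114
Hub - stop 3 - stop 1 - stop 4 - stop 2: 25+32+31+28 = 116
… (10 more)
The minimum is 96.
One shortest path: Hub → stop 2 → stop 3 → stop 4 → stop 1.

Shortest open route: 96 km.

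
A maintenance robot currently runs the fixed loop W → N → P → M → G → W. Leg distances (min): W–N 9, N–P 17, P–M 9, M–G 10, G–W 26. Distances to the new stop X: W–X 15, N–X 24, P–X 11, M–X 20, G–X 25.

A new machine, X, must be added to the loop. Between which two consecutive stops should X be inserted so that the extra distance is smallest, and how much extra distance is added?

+14 min — insert X between G and W.

Insertion cost between consecutive stops i–j is d(i,X) + d(X,j) − d(i,j):
  between W and N: 15 + 24 − 9 = 30
  between N and P: 24 + 11 − 17 = 18
  between P and M: 11 + 20 − 9 = 22
  between M and G: 20 + 25 − 10 = 35
  between G and W: 25 + 15 − 26 = 14
Cheapest insertion is between G and W, adding 14.
New total = 71 + 14 = 85.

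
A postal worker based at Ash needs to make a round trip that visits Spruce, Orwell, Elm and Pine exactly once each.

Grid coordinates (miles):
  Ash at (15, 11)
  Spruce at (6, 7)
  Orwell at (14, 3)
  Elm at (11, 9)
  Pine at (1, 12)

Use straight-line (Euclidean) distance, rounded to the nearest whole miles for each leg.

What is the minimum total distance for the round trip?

Shortest round trip = 38 miles.

Ash → Spruce → Orwell → Elm → Pine → Ash: 10+9+7+10+14 = 50
Ash → Spruce → Orwell → Pine → Elm → Ash: 10+9+16+10+4 = 49
Ash → Spruce → Elm → Orwell → Pine → Ash: 10+5+7+16+14 = 52
Ash → Spruce → Elm → Pine → Orwell → Ash: 10+5+10+16+8 = 49
Ash → Spruce → Pine → Orwell → Elm → Ash: 10+7+16+7+4 = 44
Ash → Spruce → Pine → Elm → Orwell → Ash: 10+7+10+7+8 = 42
Ash → Orwell → Spruce → Elm → Pine → Ash: 8+9+5+10+14 = 46
Ash → Orwell → Spruce → Pine → Elm → Ash: 8+9+7+10+4 = 38
Ash → Orwell → Elm → Spruce → Pine → Ash: 8+7+5+7+14 = 41
Ash → Orwell → Pine → Spruce → Elm → Ash: 8+16+7+5+4 = 40
Ash → Elm → Spruce → Orwell → Pine → Ash: 4+5+9+16+14 = 48
Ash → Elm → Orwell → Spruce → Pine → Ash: 4+7+9+7+14 = 41
The minimum is 38.
One optimal route: Ash → Orwell → Spruce → Pine → Elm → Ash (or its reverse).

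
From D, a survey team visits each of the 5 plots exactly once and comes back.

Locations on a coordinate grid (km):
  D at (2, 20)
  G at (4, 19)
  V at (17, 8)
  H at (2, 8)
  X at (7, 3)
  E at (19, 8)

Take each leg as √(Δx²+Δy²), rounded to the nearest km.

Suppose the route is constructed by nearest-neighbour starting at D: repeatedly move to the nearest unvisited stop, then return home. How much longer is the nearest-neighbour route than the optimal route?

Excess over optimum: 1 km.

D: G=2, H=12, X=18, V=19, E=21 ⇒ G
G: H=11, X=16, V=17, E=19 ⇒ H
H: X=7, V=15, E=17 ⇒ X
X: V=11, E=13 ⇒ V
V: E=2 ⇒ E
NN route D → G → H → X → V → E → D costs 54.
Optimal: D → G → V → E → X → H → D costs 53 (by enumerating all 60 distinct tours).
Excess = 54 − 53 = 1.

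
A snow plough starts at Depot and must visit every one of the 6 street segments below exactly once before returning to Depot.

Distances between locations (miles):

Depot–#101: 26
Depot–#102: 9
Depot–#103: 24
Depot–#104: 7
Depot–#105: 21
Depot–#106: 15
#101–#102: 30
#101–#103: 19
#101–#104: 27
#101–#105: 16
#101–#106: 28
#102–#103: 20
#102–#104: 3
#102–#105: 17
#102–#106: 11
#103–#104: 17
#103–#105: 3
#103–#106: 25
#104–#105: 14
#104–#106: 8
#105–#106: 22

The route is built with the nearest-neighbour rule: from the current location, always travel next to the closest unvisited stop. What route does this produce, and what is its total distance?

From Depot: distances to unvisited — #104=7, #102=9, #106=15, #105=21, #103=24, #101=26. Nearest is #104 (7).
From #104: distances to unvisited — #102=3, #106=8, #105=14, #103=17, #101=27. Nearest is #102 (3).
From #102: distances to unvisited — #106=11, #105=17, #103=20, #101=30. Nearest is #106 (11).
From #106: distances to unvisited — #105=22, #103=25, #101=28. Nearest is #105 (22).
From #105: distances to unvisited — #103=3, #101=16. Nearest is #103 (3).
From #103: distances to unvisited — #101=19. Nearest is #101 (19).
Return #101→Depot: 26.
Total = 7 + 3 + 11 + 22 + 3 + 19 + 26 = 91.

Nearest-neighbour total = 91 miles; route Depot → #104 → #102 → #106 → #105 → #103 → #101 → Depot.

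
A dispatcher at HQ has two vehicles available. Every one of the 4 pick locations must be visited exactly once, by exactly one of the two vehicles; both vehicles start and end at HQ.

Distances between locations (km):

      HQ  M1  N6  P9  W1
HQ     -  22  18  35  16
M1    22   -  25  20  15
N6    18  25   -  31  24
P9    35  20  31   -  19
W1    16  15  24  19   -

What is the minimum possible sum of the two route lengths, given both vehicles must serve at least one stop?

113 km — the smallest possible combined total.

Check every non-empty split of the stops between the two vehicles; for each half take its own optimal tour:
  {M1} + {N6, P9, W1}: 44 + 84 = 128
  {N6} + {M1, P9, W1}: 36 + 77 = 113
  {M1, N6} + {P9, W1}: 65 + 70 = 135
  {P9} + {M1, N6, W1}: 70 + 74 = 144
  {M1, P9} + {N6, W1}: 77 + 58 = 135
  {N6, P9} + {M1, W1}: 84 + 53 = 137
  … (7 splits in total)
Best: vehicle 1 HQ → N6 → HQ = 36; vehicle 2 HQ → M1 → P9 → W1 → HQ = 77; combined 113.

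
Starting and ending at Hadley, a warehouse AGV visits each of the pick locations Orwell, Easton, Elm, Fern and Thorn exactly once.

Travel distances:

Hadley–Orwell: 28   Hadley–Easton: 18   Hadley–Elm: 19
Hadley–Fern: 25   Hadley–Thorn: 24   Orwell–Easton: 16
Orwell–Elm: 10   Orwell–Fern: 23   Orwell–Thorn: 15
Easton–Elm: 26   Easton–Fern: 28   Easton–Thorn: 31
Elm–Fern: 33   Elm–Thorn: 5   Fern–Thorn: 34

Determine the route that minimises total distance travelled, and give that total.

108 — the shortest possible round trip.

There are 60 distinct closed tours to check (reversals are equivalent).
Hadley - Orwell - Easton - Elm - Fern - Thorn - Hadley: 28+16+26+33+34+24 = 161
Hadley - Orwell - Easton - Elm - Thorn - Fern - Hadley: 28+16+26+5+34+25 = 134
Hadley - Orwell - Easton - Fern - Elm - Thorn - Hadley: 28+16+28+33+5+24 = 134
Hadley - Orwell - Easton - Fern - Thorn - Elm - Hadley: 28+16+28+34+5+19 = 130
Hadley - Orwell - Easton - Thorn - Elm - Fern - Hadley: 28+16+31+5+33+25 = 138
Hadley - Orwell - Easton - Thorn - Fern - Elm - Hadley: 28+16+31+34+33+19 = 161
Hadley - Orwell - Elm - Easton - Fern - Thorn - Hadley: 28+10+26+28+34+24 = 150
Hadley - Orwell - Elm - Easton - Thorn - Fern - Hadley: 28+10+26+31+34+25 = 154
Hadley - Orwell - Elm - Fern - Easton - Thorn - Hadley: 28+10+33+28+31+24 = 154
Hadley - Orwell - Elm - Fern - Thorn - Easton - Hadley: 28+10+33+34+31+18 = 154
Hadley - Orwell - Elm - Thorn - Easton - Fern - Hadley: 28+10+5+31+28+25 = 127
Hadley - Orwell - Elm - Thorn - Fern - Easton - Hadley: 28+10+5+34+28+18 = 123
Hadley - Orwell - Fern - Easton - Elm - Thorn - Hadley: 28+23+28+26+5+24 = 134
Hadley - Orwell - Fern - Easton - Thorn - Elm - Hadley: 28+23+28+31+5+19 = 134
… (46 more)
Hadley - Easton - Orwell - Elm - Thorn - Fern - Hadley: 18+16+10+5+34+25 = 108  ← best
The minimum is 108.
One optimal route: Hadley → Easton → Orwell → Elm → Thorn → Fern → Hadley (or its reverse).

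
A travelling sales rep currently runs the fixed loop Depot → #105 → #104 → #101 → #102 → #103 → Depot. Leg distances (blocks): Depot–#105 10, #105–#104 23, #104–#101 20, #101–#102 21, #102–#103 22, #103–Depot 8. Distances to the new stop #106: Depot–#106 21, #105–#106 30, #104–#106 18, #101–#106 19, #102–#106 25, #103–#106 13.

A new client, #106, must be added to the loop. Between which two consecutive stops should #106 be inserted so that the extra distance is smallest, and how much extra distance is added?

Minimum extra distance: 16 blocks, inserting #106 between #102 and #103.

Insertion cost between consecutive stops i–j is d(i,#106) + d(#106,j) − d(i,j):
  between Depot and #105: 21 + 30 − 10 = 41
  between #105 and #104: 30 + 18 − 23 = 25
  between #104 and #101: 18 + 19 − 20 = 17
  between #101 and #102: 19 + 25 − 21 = 23
  between #102 and #103: 25 + 13 − 22 = 16
  between #103 and Depot: 13 + 21 − 8 = 26
Cheapest insertion is between #102 and #103, adding 16.
New total = 104 + 16 = 120.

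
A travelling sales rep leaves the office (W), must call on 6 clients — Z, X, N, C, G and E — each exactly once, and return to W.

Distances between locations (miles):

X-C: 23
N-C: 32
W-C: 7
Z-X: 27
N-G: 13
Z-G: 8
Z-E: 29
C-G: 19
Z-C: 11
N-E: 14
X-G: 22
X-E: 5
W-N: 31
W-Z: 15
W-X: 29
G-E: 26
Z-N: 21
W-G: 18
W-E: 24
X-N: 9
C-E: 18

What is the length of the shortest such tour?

Shortest round trip = 75 miles.

With 6 stops there are 6!/2 = 360 distinct round trips (a route and its reverse cost the same).
W → Z → X → N → C → G → E → W: 15+27+9+32+19+26+24 = 152
W → Z → X → N → C → E → G → W: 15+27+9+32+18+26+18 = 145
W → Z → X → N → G → C → E → W: 15+27+9+13+19+18+24 = 125
W → Z → X → N → G → E → C → W: 15+27+9+13+26+18+7 = 115
W → Z → X → N → E → C → G → W: 15+27+9+14+18+19+18 = 120
W → Z → X → N → E → G → C → W: 15+27+9+14+26+19+7 = 117
W → Z → X → C → N → G → E → W: 15+27+23+32+13+26+24 = 160
W → Z → X → C → N → E → G → W: 15+27+23+32+14+26+18 = 155
… (352 more)
W → Z → G → N → X → E → C → W: 15+8+13+9+5+18+7 = 75  ← best
The minimum is 75.
One optimal route: W → Z → G → N → X → E → C → W (or its reverse).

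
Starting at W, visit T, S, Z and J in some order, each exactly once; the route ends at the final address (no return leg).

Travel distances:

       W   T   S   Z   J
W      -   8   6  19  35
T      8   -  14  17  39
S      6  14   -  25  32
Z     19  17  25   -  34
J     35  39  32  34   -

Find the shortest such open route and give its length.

71 — the minimum one-way total.

There are 4! = 24 possible orderings.
W → T → S → Z → J: 8+14+25+34 = 81
W → T → S → J → Z: 8+14+32+34 = 88
W → T → Z → S → J: 8+17+25+32 = 82
W → T → Z → J → S: 8+17+34+32 = 91
W → T → J → S → Z: 8+39+32+25 = 104
W → T → J → Z → S: 8+39+34+25 = 106
W → S → T → Z → J: 6+14+17+34 = 71
W → S → T → J → Z: 6+14+39+34 = 93
W → S → Z → T → J: 6+25+17+39 = 87
W → S → Z → J → T: 6+25+34+39 = 104
W → S → J → T → Z: 6+32+39+17 = 94
W → S → J → Z → T: 6+32+34+17 = 89
W → Z → T → S → J: 19+17+14+32 = 82
W → Z → T → J → S: 19+17+39+32 = 107
… (10 more)
The minimum is 71.
One shortest path: W → S → T → Z → J.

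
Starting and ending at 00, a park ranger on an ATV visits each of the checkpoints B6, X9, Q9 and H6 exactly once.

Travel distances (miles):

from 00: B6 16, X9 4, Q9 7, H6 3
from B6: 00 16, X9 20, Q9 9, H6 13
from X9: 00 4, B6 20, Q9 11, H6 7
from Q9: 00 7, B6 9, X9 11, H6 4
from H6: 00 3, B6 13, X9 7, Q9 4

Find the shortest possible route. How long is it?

With 4 stops there are 4!/2 = 12 distinct round trips (a route and its reverse cost the same).
00-B6-X9-Q9-H6-00: 16+20+11+4+3 = 54
00-B6-X9-H6-Q9-00: 16+20+7+4+7 = 54
00-B6-Q9-X9-H6-00: 16+9+11+7+3 = 46
00-B6-Q9-H6-X9-00: 16+9+4+7+4 = 40
00-B6-H6-X9-Q9-00: 16+13+7+11+7 = 54
00-B6-H6-Q9-X9-00: 16+13+4+11+4 = 48
00-X9-B6-Q9-H6-00: 4+20+9+4+3 = 40
00-X9-B6-H6-Q9-00: 4+20+13+4+7 = 48
00-X9-Q9-B6-H6-00: 4+11+9+13+3 = 40
00-X9-H6-B6-Q9-00: 4+7+13+9+7 = 40
00-Q9-B6-X9-H6-00: 7+9+20+7+3 = 46
00-Q9-X9-B6-H6-00: 7+11+20+13+3 = 54
The minimum is 40.
One optimal route: 00 → B6 → Q9 → H6 → X9 → 00 (or its reverse).

Shortest round trip = 40 miles.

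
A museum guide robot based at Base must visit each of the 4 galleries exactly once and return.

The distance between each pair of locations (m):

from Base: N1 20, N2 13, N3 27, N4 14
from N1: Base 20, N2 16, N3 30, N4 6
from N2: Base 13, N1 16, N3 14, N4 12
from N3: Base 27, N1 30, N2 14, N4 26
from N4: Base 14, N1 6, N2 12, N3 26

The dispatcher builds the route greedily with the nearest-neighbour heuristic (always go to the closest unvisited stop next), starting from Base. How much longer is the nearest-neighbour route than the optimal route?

Base: N2=13, N4=14, N1=20, N3=27 ⇒ N2
N2: N4=12, N3=14, N1=16 ⇒ N4
N4: N1=6, N3=26 ⇒ N1
N1: N3=30 ⇒ N3
NN route Base → N2 → N4 → N1 → N3 → Base costs 88.
Optimal: Base → N2 → N3 → N1 → N4 → Base costs 77 (by enumerating all 12 distinct tours).
Excess = 88 − 77 = 11.

The nearest-neighbour route is 11 m longer than optimal.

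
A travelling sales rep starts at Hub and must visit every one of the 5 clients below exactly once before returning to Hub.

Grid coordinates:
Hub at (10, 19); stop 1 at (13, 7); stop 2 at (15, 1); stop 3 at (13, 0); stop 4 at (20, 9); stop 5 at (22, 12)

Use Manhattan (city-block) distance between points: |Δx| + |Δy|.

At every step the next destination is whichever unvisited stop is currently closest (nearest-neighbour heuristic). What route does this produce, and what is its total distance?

At Hub the remaining stops are stop 1 15, stop 5 19, stop 4 20, stop 3 22, stop 2 23; go to stop 1.
At stop 1 the remaining stops are stop 3 7, stop 2 8, stop 4 9, stop 5 14; go to stop 3.
At stop 3 the remaining stops are stop 2 3, stop 4 16, stop 5 21; go to stop 2.
At stop 2 the remaining stops are stop 4 13, stop 5 18; go to stop 4.
At stop 4 the remaining stops are stop 5 5; go to stop 5.
Return stop 5→Hub: 19.
Total = 15 + 7 + 3 + 13 + 5 + 19 = 62.

Nearest-neighbour total = 62; route Hub → stop 1 → stop 3 → stop 2 → stop 4 → stop 5 → Hub.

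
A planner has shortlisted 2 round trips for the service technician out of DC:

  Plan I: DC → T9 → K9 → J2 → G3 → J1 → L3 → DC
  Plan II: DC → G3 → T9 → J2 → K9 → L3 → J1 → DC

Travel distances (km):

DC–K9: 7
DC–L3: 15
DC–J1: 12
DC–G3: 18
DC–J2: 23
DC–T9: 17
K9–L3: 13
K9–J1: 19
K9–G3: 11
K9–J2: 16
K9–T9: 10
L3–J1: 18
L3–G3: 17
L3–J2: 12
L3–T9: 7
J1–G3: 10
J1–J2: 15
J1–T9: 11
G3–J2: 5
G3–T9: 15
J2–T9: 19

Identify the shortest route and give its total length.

91 km — Plan I is the shortest.

Plan I: 17 + 10 + 16 + 5 + 10 + 18 + 15 = 91
Plan II: 18 + 15 + 19 + 16 + 13 + 18 + 12 = 111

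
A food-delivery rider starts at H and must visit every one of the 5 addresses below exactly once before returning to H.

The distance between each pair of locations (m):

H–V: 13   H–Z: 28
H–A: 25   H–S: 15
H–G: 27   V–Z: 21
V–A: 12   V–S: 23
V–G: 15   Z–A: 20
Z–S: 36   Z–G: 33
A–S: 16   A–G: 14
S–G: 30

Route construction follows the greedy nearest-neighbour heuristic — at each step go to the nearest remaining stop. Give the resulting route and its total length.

Total distance 133 m via the nearest-neighbour route H → V → A → G → S → Z → H.

At H the remaining stops are V 13, S 15, A 25, G 27, Z 28; go to V.
At V the remaining stops are A 12, G 15, Z 21, S 23; go to A.
At A the remaining stops are G 14, S 16, Z 20; go to G.
At G the remaining stops are S 30, Z 33; go to S.
At S the remaining stops are Z 36; go to Z.
Return Z→H: 28.
Total = 13 + 12 + 14 + 30 + 36 + 28 = 133.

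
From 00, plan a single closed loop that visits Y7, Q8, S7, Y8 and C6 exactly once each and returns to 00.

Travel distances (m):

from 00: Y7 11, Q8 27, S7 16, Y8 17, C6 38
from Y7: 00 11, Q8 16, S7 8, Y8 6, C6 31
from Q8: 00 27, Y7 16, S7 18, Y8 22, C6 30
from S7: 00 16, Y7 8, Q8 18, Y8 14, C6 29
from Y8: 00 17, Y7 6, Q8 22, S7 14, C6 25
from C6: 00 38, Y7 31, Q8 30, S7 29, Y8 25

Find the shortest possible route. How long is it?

Minimum total distance: 106 m.

00 - Y7 - Q8 - S7 - Y8 - C6 - 00: 11+16+18+14+25+38 = 122
00 - Y7 - Q8 - S7 - C6 - Y8 - 00: 11+16+18+29+25+17 = 116
00 - Y7 - Q8 - Y8 - S7 - C6 - 00: 11+16+22+14+29+38 = 130
00 - Y7 - Q8 - Y8 - C6 - S7 - 00: 11+16+22+25+29+16 = 119
00 - Y7 - Q8 - C6 - S7 - Y8 - 00: 11+16+30+29+14+17 = 117
00 - Y7 - Q8 - C6 - Y8 - S7 - 00: 11+16+30+25+14+16 = 112
00 - Y7 - S7 - Q8 - Y8 - C6 - 00: 11+8+18+22+25+38 = 122
00 - Y7 - S7 - Q8 - C6 - Y8 - 00: 11+8+18+30+25+17 = 109
00 - Y7 - S7 - Y8 - Q8 - C6 - 00: 11+8+14+22+30+38 = 123
00 - Y7 - S7 - Y8 - C6 - Q8 - 00: 11+8+14+25+30+27 = 115
00 - Y7 - S7 - C6 - Q8 - Y8 - 00: 11+8+29+30+22+17 = 117
00 - Y7 - S7 - C6 - Y8 - Q8 - 00: 11+8+29+25+22+27 = 122
00 - Y7 - Y8 - Q8 - S7 - C6 - 00: 11+6+22+18+29+38 = 124
00 - Y7 - Y8 - Q8 - C6 - S7 - 00: 11+6+22+30+29+16 = 114
… (46 more)
00 - Y7 - Y8 - C6 - Q8 - S7 - 00: 11+6+25+30+18+16 = 106  ← best
The minimum is 106.
One optimal route: 00 → Y7 → Y8 → C6 → Q8 → S7 → 00 (or its reverse).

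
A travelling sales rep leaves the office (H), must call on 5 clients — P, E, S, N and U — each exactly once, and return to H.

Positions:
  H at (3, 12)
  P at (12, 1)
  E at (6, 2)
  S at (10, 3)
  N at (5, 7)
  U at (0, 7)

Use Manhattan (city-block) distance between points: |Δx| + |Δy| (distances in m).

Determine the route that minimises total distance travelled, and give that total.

Minimum total distance: 46 m.

H→P→E→S→N→U→H: 20+7+5+9+5+8 = 54
H→P→E→S→U→N→H: 20+7+5+14+5+7 = 58
H→P→E→N→S→U→H: 20+7+6+9+14+8 = 64
H→P→E→N→U→S→H: 20+7+6+5+14+16 = 68
H→P→E→U→S→N→H: 20+7+11+14+9+7 = 68
H→P→E→U→N→S→H: 20+7+11+5+9+16 = 68
H→P→S→E→N→U→H: 20+4+5+6+5+8 = 48
H→P→S→E→U→N→H: 20+4+5+11+5+7 = 52
H→P→S→N→E→U→H: 20+4+9+6+11+8 = 58
H→P→S→N→U→E→H: 20+4+9+5+11+13 = 62
H→P→S→U→E→N→H: 20+4+14+11+6+7 = 62
H→P→S→U→N→E→H: 20+4+14+5+6+13 = 62
H→P→N→E→S→U→H: 20+13+6+5+14+8 = 66
H→P→N→E→U→S→H: 20+13+6+11+14+16 = 80
… (46 more)
H→E→P→S→N→U→H: 13+7+4+9+5+8 = 46  ← best
The minimum is 46.
One optimal route: H → E → P → S → N → U → H (or its reverse).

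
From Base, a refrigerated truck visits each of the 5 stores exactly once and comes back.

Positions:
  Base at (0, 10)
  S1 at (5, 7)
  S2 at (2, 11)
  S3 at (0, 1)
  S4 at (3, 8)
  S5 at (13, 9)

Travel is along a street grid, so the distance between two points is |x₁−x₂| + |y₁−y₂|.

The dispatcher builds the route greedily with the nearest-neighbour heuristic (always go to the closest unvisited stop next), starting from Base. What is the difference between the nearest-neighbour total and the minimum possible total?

From Base: S2=3, S4=5, S1=8, S3=9, S5=14 → choose S2 (3).
From S2: S4=4, S1=7, S3=12, S5=13 → choose S4 (4).
From S4: S1=3, S3=10, S5=11 → choose S1 (3).
From S1: S5=10, S3=11 → choose S5 (10).
From S5: S3=21 → choose S3 (21).
NN route Base → S2 → S4 → S1 → S5 → S3 → Base costs 50.
Optimal: Base → S2 → S4 → S5 → S1 → S3 → Base costs 48 (by enumerating all 60 distinct tours).
Excess = 50 − 48 = 2.

The nearest-neighbour route is 2 longer than optimal.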